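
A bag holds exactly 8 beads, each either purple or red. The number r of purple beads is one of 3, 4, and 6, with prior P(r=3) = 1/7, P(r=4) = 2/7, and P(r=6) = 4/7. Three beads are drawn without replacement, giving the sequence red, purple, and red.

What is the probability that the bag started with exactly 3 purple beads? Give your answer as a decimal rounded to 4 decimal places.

0.2941

For each hypothesis, P(data | H) works out to: P(data | r = 3) = (5/8)(3/7)(4/6) = 5/28; P(data | r = 4) = (4/8)(4/7)(3/6) = 1/7; P(data | r = 6) = (2/8)(6/7)(1/6) = 1/28.
Weighting by the prior gives 1/7 · 5/28 = 5/196, 2/7 · 1/7 = 2/49, 4/7 · 1/28 = 1/49; these sum to 17/196.
So P(r = 3 | data) = (5/196) / (17/196) = 5/17.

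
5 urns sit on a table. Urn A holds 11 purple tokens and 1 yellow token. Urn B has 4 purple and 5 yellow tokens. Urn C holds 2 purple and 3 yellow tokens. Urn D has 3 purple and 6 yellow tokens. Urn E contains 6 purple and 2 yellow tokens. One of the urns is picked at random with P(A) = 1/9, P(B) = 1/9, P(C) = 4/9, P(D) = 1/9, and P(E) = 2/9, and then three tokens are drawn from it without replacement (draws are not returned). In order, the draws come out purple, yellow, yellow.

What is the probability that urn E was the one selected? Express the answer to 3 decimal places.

Under each hypothesis, the probability of the observed sequence is: P(data | urn A) = (11/12)(1/11)(0/10) = 0; P(data | urn B) = (4/9)(5/8)(4/7) = 0.15873; P(data | urn C) = (2/5)(3/4)(2/3) = 0.2; P(data | urn D) = (3/9)(6/8)(5/7) = 0.17857; P(data | urn E) = (6/8)(2/7)(1/6) = 0.035714.
Multiplying each by its prior: 1/9 · 0 = 0, 1/9 · 0.15873 = 0.017637, 4/9 · 0.2 = 0.088889, 1/9 · 0.17857 = 0.019841, 2/9 · 0.035714 = 0.0079365; with total 0.1343.
By Bayes' rule, P(urn E | data) = (0.0079365) / (0.1343) = 0.059094.

0.059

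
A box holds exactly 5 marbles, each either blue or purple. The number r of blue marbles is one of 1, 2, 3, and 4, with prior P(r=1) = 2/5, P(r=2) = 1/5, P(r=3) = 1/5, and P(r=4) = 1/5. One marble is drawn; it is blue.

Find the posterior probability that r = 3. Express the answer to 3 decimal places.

For each hypothesis, P(data | H) works out to: P(data | r = 1) = (1/5) = 1/5; P(data | r = 2) = (2/5) = 2/5; P(data | r = 3) = (3/5) = 3/5; P(data | r = 4) = (4/5) = 4/5.
Multiplying each by its prior: 2/5 · 1/5 = 2/25, 1/5 · 2/5 = 2/25, 1/5 · 3/5 = 3/25, 1/5 · 4/5 = 4/25; summing to 11/25.
By Bayes' rule, P(r = 3 | data) = (3/25) / (11/25) = 3/11.

0.273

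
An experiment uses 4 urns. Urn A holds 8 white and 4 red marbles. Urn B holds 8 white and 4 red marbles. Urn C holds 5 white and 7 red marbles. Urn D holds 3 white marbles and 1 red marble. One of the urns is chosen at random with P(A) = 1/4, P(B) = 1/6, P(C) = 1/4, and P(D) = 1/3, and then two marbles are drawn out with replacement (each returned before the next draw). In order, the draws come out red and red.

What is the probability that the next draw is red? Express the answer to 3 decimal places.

For each hypothesis, P(data | H) works out to: P(data | urn A) = (4/12)(4/12) = 0.11111; P(data | urn B) = (4/12)(4/12) = 0.11111; P(data | urn C) = (7/12)(7/12) = 0.34028; P(data | urn D) = (1/4)(1/4) = 0.0625.
Weighting by the prior gives 1/4 · 0.11111 = 0.027778, 1/6 · 0.11111 = 0.018519, 1/4 · 0.34028 = 0.085069, 1/3 · 0.0625 = 0.020833; summing to 0.1522.
The posterior is then P(urn A | data) = 0.18251, P(urn B | data) = 0.12167, P(urn C | data) = 0.55894, P(urn D | data) = 0.13688.
So P(red next | data) = Σ P(red next | H) P(H | data) = (1/3)(0.18251) + (1/3)(0.12167) + (7/12)(0.55894) + (1/4)(0.13688) = 0.46166.

0.462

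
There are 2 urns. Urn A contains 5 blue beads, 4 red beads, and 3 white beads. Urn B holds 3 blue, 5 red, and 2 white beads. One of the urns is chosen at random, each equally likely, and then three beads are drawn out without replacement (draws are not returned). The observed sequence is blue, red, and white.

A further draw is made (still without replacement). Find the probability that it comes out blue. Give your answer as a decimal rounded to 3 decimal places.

0.369

The likelihood of the observed sequence under each hypothesis: P(data | urn A) = (5/12)(4/11)(3/10) = 1/22; P(data | urn B) = (3/10)(5/9)(2/8) = 1/24.
The prior-weighted likelihoods are 1/2 · 1/22 = 1/44, 1/2 · 1/24 = 1/48; with total 23/528.
The posterior is then P(urn A | data) = 12/23, P(urn B | data) = 11/23.
Averaging over the posterior, P(blue next | data) = (4/9)(12/23) + (2/7)(11/23) = 178/483.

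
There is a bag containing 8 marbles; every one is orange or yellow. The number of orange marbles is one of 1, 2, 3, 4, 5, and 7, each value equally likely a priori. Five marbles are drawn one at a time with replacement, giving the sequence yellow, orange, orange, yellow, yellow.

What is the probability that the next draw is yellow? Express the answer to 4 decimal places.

0.5938

Under each hypothesis, the probability of the observed sequence is: P(data | r = 1) = (7/8)(1/8)(1/8)(7/8)(7/8) = 0.010468; P(data | r = 2) = (6/8)(2/8)(2/8)(6/8)(6/8) = 0.026367; P(data | r = 3) = (5/8)(3/8)(3/8)(5/8)(5/8) = 0.034332; P(data | r = 4) = (4/8)(4/8)(4/8)(4/8)(4/8) = 0.03125; P(data | r = 5) = (3/8)(5/8)(5/8)(3/8)(3/8) = 0.020599; P(data | r = 7) = (1/8)(7/8)(7/8)(1/8)(1/8) = 0.0014954.
The prior-weighted likelihoods are 1/6 · 0.010468 = 0.0017446, 1/6 · 0.026367 = 0.0043945, 1/6 · 0.034332 = 0.005722, 1/6 · 0.03125 = 0.0052083, 1/6 · 0.020599 = 0.0034332, 1/6 · 0.0014954 = 0.00024923; summing to 0.020752.
Normalising, the posterior is P(r = 1 | data) = 0.084069, P(r = 2 | data) = 0.21176, P(r = 3 | data) = 0.27574, P(r = 4 | data) = 0.25098, P(r = 5 | data) = 0.16544, P(r = 7 | data) = 0.01201.
Averaging over the posterior, P(yellow next | data) = (7/8)(0.084069) + (3/4)(0.21176) + (5/8)(0.27574) + (1/2)(0.25098) + (3/8)(0.16544) + (1/8)(0.01201) = 0.59375.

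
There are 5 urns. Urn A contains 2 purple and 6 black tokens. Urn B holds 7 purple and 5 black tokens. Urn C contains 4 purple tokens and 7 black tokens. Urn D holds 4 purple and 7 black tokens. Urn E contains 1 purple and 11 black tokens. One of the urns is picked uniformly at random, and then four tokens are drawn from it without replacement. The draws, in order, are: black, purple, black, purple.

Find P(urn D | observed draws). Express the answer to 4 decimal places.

0.2723

For each hypothesis, P(data | H) works out to: P(data | urn A) = (6/8)(2/7)(5/6)(1/5) = 0.035714; P(data | urn B) = (5/12)(7/11)(4/10)(6/9) = 0.070707; P(data | urn C) = (7/11)(4/10)(6/9)(3/8) = 0.063636; P(data | urn D) = (7/11)(4/10)(6/9)(3/8) = 0.063636; P(data | urn E) = (11/12)(1/11)(10/10)(0/9) = 0.
Multiplying each by its prior: 1/5 · 0.035714 = 0.0071429, 1/5 · 0.070707 = 0.014141, 1/5 · 0.063636 = 0.012727, 1/5 · 0.063636 = 0.012727, 1/5 · 0 = 0; with total 0.046739.
Therefore the posterior P(urn D | data) = (0.012727) / (0.046739) = 0.27231.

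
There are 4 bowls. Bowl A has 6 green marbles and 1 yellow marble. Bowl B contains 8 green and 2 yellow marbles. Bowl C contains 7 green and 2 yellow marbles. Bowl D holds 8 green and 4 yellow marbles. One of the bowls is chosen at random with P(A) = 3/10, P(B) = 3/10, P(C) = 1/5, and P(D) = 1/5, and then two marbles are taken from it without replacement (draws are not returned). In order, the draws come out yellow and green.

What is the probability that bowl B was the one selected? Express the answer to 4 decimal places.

Under each hypothesis, the probability of the observed sequence is: P(data | bowl A) = (1/7)(6/6) = 0.14286; P(data | bowl B) = (2/10)(8/9) = 0.17778; P(data | bowl C) = (2/9)(7/8) = 0.19444; P(data | bowl D) = (4/12)(8/11) = 0.24242.
Weighting by the prior gives 3/10 · 0.14286 = 0.042857, 3/10 · 0.17778 = 0.053333, 1/5 · 0.19444 = 0.038889, 1/5 · 0.24242 = 0.048485; summing to 0.18356.
By Bayes' rule, P(bowl B | data) = (0.053333) / (0.18356) = 0.29054.

0.2905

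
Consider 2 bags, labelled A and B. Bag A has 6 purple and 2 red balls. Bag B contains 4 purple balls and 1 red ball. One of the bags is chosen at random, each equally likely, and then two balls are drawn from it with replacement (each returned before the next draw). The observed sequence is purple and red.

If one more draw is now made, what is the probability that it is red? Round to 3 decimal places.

Compute the likelihood of the observed sequence for each case: P(data | bag A) = (6/8)(2/8) = 3/16; P(data | bag B) = (4/5)(1/5) = 4/25.
Multiplying each by its prior: 1/2 · 3/16 = 3/32, 1/2 · 4/25 = 2/25; these sum to 139/800.
Dividing through by the total gives posterior P(bag A | data) = 0.53957, P(bag B | data) = 0.46043.
The predictive probability is P(red next | data) = (1/4)(0.53957) + (1/5)(0.46043) = 0.22698.

0.227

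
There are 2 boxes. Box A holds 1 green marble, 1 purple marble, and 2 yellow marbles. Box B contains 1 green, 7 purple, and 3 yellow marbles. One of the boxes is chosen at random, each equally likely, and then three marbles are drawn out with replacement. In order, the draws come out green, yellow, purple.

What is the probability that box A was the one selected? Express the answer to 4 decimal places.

0.6645

For each hypothesis, P(data | H) works out to: P(data | box A) = (1/4)(2/4)(1/4) = 0.03125; P(data | box B) = (1/11)(3/11)(7/11) = 0.015778.
Multiplying each by its prior: 1/2 · 0.03125 = 0.015625, 1/2 · 0.015778 = 0.0078888; with total 0.023514.
By Bayes' rule, P(box A | data) = (0.015625) / (0.023514) = 0.6645.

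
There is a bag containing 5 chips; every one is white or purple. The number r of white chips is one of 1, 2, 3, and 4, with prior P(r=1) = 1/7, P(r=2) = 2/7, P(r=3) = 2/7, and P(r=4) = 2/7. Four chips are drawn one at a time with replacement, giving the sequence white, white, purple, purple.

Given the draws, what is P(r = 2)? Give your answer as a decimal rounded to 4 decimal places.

0.3750

Compute the likelihood of the observed sequence for each case: P(data | r = 1) = (1/5)(1/5)(4/5)(4/5) = 0.0256; P(data | r = 2) = (2/5)(2/5)(3/5)(3/5) = 0.0576; P(data | r = 3) = (3/5)(3/5)(2/5)(2/5) = 0.0576; P(data | r = 4) = (4/5)(4/5)(1/5)(1/5) = 0.0256.
Multiplying each by its prior: 1/7 · 0.0256 = 0.0036571, 2/7 · 0.0576 = 0.016457, 2/7 · 0.0576 = 0.016457, 2/7 · 0.0256 = 0.0073143; summing to 0.043886.
So P(r = 2 | data) = (0.016457) / (0.043886) = 0.375.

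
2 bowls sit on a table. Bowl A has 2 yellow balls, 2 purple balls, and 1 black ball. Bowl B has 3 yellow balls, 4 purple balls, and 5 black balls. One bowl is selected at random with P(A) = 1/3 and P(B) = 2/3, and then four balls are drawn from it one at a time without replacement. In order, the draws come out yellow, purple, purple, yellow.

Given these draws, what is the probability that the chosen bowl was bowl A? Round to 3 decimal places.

0.733

For each hypothesis, P(data | H) works out to: P(data | bowl A) = (2/5)(2/4)(1/3)(1/2) = 1/30; P(data | bowl B) = (3/12)(4/11)(3/10)(2/9) = 1/165.
The prior-weighted likelihoods are 1/3 · 1/30 = 1/90, 2/3 · 1/165 = 2/495; these sum to 1/66.
So P(bowl A | data) = (1/90) / (1/66) = 11/15.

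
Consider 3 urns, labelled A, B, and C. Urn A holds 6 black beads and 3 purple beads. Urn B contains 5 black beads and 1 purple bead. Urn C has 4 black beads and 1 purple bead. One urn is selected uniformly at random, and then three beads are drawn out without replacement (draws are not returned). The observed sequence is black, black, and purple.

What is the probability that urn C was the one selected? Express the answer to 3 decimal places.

0.367

The likelihood of the observed sequence under each hypothesis: P(data | urn A) = (6/9)(5/8)(3/7) = 0.17857; P(data | urn B) = (5/6)(4/5)(1/4) = 0.16667; P(data | urn C) = (4/5)(3/4)(1/3) = 0.2.
Weighting by the prior gives 1/3 · 0.17857 = 0.059524, 1/3 · 0.16667 = 0.055556, 1/3 · 0.2 = 0.066667; these sum to 0.18175.
Hence P(urn C | data) = (0.066667) / (0.18175) = 0.36681.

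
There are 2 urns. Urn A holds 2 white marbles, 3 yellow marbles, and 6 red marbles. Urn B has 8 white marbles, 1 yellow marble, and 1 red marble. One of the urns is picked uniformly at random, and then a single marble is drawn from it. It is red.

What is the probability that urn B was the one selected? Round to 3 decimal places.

Compute the likelihood of this draw for each case: P(data | urn A) = (6/11) = 6/11; P(data | urn B) = (1/10) = 1/10.
The prior-weighted likelihoods are 1/2 · 6/11 = 3/11, 1/2 · 1/10 = 1/20; with total 71/220.
By Bayes' rule, P(urn B | data) = (1/20) / (71/220) = 11/71.

0.155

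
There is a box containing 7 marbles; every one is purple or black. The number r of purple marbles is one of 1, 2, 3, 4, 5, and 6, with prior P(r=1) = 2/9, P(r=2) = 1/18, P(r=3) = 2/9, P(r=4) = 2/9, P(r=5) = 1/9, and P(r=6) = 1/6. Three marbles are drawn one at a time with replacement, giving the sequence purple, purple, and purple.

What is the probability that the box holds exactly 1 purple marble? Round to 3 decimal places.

For each hypothesis, P(data | H) works out to: P(data | r = 1) = (1/7)(1/7)(1/7) = 0.0029155; P(data | r = 2) = (2/7)(2/7)(2/7) = 0.023324; P(data | r = 3) = (3/7)(3/7)(3/7) = 0.078717; P(data | r = 4) = (4/7)(4/7)(4/7) = 0.18659; P(data | r = 5) = (5/7)(5/7)(5/7) = 0.36443; P(data | r = 6) = (6/7)(6/7)(6/7) = 0.62974.
Weighting by the prior gives 2/9 · 0.0029155 = 0.00064788, 1/18 · 0.023324 = 0.0012958, 2/9 · 0.078717 = 0.017493, 2/9 · 0.18659 = 0.041464, 1/9 · 0.36443 = 0.040492, 1/6 · 0.62974 = 0.10496; with total 0.20635.
By Bayes' rule, P(r = 1 | data) = (0.00064788) / (0.20635) = 0.0031397.

0.003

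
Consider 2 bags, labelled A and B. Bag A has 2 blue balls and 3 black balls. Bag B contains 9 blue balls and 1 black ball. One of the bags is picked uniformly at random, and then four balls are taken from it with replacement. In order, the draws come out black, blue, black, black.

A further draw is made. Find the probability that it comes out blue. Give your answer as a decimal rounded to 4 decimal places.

0.4052

The likelihood of the observed sequence under each hypothesis: P(data | bag A) = (3/5)(2/5)(3/5)(3/5) = 0.0864; P(data | bag B) = (1/10)(9/10)(1/10)(1/10) = 0.0009.
The prior-weighted likelihoods are 1/2 · 0.0864 = 0.0432, 1/2 · 0.0009 = 0.00045; summing to 0.04365.
Normalising, the posterior is P(bag A | data) = 0.98969, P(bag B | data) = 0.010309.
Averaging over the posterior, P(blue next | data) = (2/5)(0.98969) + (9/10)(0.010309) = 0.40515.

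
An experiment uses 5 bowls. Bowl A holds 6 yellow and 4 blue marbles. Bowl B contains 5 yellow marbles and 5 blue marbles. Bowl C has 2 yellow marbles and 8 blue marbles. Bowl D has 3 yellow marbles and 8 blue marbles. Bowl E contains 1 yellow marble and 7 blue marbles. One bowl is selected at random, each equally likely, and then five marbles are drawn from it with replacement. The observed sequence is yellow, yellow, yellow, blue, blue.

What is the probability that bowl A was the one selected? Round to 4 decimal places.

The likelihood of the observed sequence under each hypothesis: P(data | bowl A) = (6/10)(6/10)(6/10)(4/10)(4/10) = 0.03456; P(data | bowl B) = (5/10)(5/10)(5/10)(5/10)(5/10) = 0.03125; P(data | bowl C) = (2/10)(2/10)(2/10)(8/10)(8/10) = 0.00512; P(data | bowl D) = (3/11)(3/11)(3/11)(8/11)(8/11) = 0.01073; P(data | bowl E) = (1/8)(1/8)(1/8)(7/8)(7/8) = 0.0014954.
Multiplying each by its prior: 1/5 · 0.03456 = 0.006912, 1/5 · 0.03125 = 0.00625, 1/5 · 0.00512 = 0.001024, 1/5 · 0.01073 = 0.0021459, 1/5 · 0.0014954 = 0.00029907; summing to 0.016631.
By Bayes' rule, P(bowl A | data) = (0.006912) / (0.016631) = 0.41561.

0.4156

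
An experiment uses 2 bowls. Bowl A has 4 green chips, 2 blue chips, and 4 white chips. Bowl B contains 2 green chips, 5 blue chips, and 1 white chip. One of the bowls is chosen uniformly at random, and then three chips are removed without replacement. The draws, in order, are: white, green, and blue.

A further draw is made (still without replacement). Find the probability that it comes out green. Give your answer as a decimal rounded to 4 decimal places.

Under each hypothesis, the probability of the observed sequence is: P(data | bowl A) = (4/10)(4/9)(2/8) = 0.044444; P(data | bowl B) = (1/8)(2/7)(5/6) = 0.029762.
The prior-weighted likelihoods are 1/2 · 0.044444 = 0.022222, 1/2 · 0.029762 = 0.014881; these sum to 0.037103.
Dividing through by the total gives posterior P(bowl A | data) = 0.59893, P(bowl B | data) = 0.40107.
The predictive probability is P(green next | data) = (3/7)(0.59893) + (1/5)(0.40107) = 0.3369.

0.3369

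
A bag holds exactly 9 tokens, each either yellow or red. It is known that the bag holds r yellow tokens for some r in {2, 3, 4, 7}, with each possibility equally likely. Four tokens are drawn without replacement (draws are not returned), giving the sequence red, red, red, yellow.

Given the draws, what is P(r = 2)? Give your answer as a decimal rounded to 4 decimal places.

Under each hypothesis, the probability of the observed sequence is: P(data | r = 2) = (7/9)(6/8)(5/7)(2/6) = 0.13889; P(data | r = 3) = (6/9)(5/8)(4/7)(3/6) = 0.11905; P(data | r = 4) = (5/9)(4/8)(3/7)(4/6) = 0.079365; P(data | r = 7) = (2/9)(1/8)(0/7) = 0.
Weighting by the prior gives 1/4 · 0.13889 = 0.034722, 1/4 · 0.11905 = 0.029762, 1/4 · 0.079365 = 0.019841, 1/4 · 0 = 0; with total 0.084325.
Hence P(r = 2 | data) = (0.034722) / (0.084325) = 0.41176.

0.4118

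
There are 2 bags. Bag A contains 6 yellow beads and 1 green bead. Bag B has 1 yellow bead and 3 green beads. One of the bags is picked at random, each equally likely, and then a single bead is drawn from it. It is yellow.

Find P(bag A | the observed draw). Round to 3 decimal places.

The likelihood of this draw under each hypothesis: P(data | bag A) = (6/7) = 6/7; P(data | bag B) = (1/4) = 1/4.
The prior-weighted likelihoods are 1/2 · 6/7 = 3/7, 1/2 · 1/4 = 1/8; with total 31/56.
So P(bag A | data) = (3/7) / (31/56) = 24/31.

0.774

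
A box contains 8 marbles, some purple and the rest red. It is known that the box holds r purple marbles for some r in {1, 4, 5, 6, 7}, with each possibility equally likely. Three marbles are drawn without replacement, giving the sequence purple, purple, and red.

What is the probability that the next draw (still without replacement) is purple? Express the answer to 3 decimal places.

Compute the likelihood of the observed sequence for each case: P(data | r = 1) = (1/8)(0/7) = 0; P(data | r = 4) = (4/8)(3/7)(4/6) = 1/7; P(data | r = 5) = (5/8)(4/7)(3/6) = 5/28; P(data | r = 6) = (6/8)(5/7)(2/6) = 5/28; P(data | r = 7) = (7/8)(6/7)(1/6) = 1/8.
The prior-weighted likelihoods are 1/5 · 0 = 0, 1/5 · 1/7 = 1/35, 1/5 · 5/28 = 1/28, 1/5 · 5/28 = 1/28, 1/5 · 1/8 = 1/40; summing to 1/8.
Normalising, the posterior is P(r = 1 | data) = 0, P(r = 4 | data) = 8/35, P(r = 5 | data) = 2/7, P(r = 6 | data) = 2/7, P(r = 7 | data) = 1/5.
So P(purple next | data) = Σ P(purple next | H) P(H | data) = (2/5)(8/35) + (3/5)(2/7) + (4/5)(2/7) + (1)(1/5) = 121/175.

0.691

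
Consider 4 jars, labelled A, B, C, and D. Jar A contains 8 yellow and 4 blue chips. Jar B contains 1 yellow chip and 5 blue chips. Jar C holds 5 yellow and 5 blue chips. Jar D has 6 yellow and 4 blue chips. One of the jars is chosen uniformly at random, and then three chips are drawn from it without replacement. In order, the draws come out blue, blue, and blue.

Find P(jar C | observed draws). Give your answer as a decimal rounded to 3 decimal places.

0.131

For each hypothesis, P(data | H) works out to: P(data | jar A) = (4/12)(3/11)(2/10) = 0.018182; P(data | jar B) = (5/6)(4/5)(3/4) = 0.5; P(data | jar C) = (5/10)(4/9)(3/8) = 0.083333; P(data | jar D) = (4/10)(3/9)(2/8) = 0.033333.
The prior-weighted likelihoods are 1/4 · 0.018182 = 0.0045455, 1/4 · 0.5 = 0.125, 1/4 · 0.083333 = 0.020833, 1/4 · 0.033333 = 0.0083333; with total 0.15871.
Therefore the posterior P(jar C | data) = (0.020833) / (0.15871) = 0.13126.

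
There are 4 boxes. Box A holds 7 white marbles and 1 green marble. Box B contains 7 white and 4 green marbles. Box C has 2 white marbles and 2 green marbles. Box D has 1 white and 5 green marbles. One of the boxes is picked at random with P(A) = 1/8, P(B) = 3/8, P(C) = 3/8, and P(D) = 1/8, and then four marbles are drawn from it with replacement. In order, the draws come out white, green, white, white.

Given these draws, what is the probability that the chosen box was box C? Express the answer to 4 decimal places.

0.3371

Compute the likelihood of the observed sequence for each case: P(data | box A) = (7/8)(1/8)(7/8)(7/8) = 0.08374; P(data | box B) = (7/11)(4/11)(7/11)(7/11) = 0.093709; P(data | box C) = (2/4)(2/4)(2/4)(2/4) = 0.0625; P(data | box D) = (1/6)(5/6)(1/6)(1/6) = 0.003858.
The prior-weighted likelihoods are 1/8 · 0.08374 = 0.010468, 3/8 · 0.093709 = 0.035141, 3/8 · 0.0625 = 0.023438, 1/8 · 0.003858 = 0.00048225; summing to 0.069528.
By Bayes' rule, P(box C | data) = (0.023438) / (0.069528) = 0.33709.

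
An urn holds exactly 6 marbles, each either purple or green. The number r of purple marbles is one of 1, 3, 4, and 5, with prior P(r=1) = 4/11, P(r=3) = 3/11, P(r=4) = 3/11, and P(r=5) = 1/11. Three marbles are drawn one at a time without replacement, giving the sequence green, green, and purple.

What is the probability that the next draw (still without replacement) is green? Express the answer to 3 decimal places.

For each hypothesis, P(data | H) works out to: P(data | r = 1) = (5/6)(4/5)(1/4) = 1/6; P(data | r = 3) = (3/6)(2/5)(3/4) = 3/20; P(data | r = 4) = (2/6)(1/5)(4/4) = 1/15; P(data | r = 5) = (1/6)(0/5) = 0.
Weighting by the prior gives 4/11 · 1/6 = 2/33, 3/11 · 3/20 = 9/220, 3/11 · 1/15 = 1/55, 1/11 · 0 = 0; summing to 79/660.
The posterior is then P(r = 1 | data) = 40/79, P(r = 3 | data) = 27/79, P(r = 4 | data) = 12/79, P(r = 5 | data) = 0.
The predictive probability is P(green next | data) = (1)(40/79) + (1/3)(27/79) + (0)(12/79) = 49/79.

0.620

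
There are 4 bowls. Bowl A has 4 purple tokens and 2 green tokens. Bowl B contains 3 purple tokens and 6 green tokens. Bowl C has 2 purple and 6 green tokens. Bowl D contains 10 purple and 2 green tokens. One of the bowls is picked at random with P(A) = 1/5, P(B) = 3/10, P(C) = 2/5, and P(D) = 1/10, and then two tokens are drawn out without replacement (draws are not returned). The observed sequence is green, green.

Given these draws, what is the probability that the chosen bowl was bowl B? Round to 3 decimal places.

Under each hypothesis, the probability of the observed sequence is: P(data | bowl A) = (2/6)(1/5) = 0.066667; P(data | bowl B) = (6/9)(5/8) = 0.41667; P(data | bowl C) = (6/8)(5/7) = 0.53571; P(data | bowl D) = (2/12)(1/11) = 0.015152.
Multiplying each by its prior: 1/5 · 0.066667 = 0.013333, 3/10 · 0.41667 = 0.125, 2/5 · 0.53571 = 0.21429, 1/10 · 0.015152 = 0.0015152; these sum to 0.35413.
Hence P(bowl B | data) = (0.125) / (0.35413) = 0.35297.

0.353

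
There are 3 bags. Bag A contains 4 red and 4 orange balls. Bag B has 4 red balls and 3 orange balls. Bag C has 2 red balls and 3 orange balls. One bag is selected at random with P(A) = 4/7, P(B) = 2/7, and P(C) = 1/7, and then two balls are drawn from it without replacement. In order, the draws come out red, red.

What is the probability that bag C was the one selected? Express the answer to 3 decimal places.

For each hypothesis, P(data | H) works out to: P(data | bag A) = (4/8)(3/7) = 3/14; P(data | bag B) = (4/7)(3/6) = 2/7; P(data | bag C) = (2/5)(1/4) = 1/10.
Multiplying each by its prior: 4/7 · 3/14 = 6/49, 2/7 · 2/7 = 4/49, 1/7 · 1/10 = 1/70; summing to 107/490.
Hence P(bag C | data) = (1/70) / (107/490) = 7/107.

0.065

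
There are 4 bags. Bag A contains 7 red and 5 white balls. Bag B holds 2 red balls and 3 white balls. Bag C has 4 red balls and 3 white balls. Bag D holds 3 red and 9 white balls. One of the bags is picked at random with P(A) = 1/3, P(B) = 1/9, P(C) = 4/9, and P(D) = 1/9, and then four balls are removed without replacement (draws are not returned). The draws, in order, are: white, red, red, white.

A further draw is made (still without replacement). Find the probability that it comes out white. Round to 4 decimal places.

0.4710

For each hypothesis, P(data | H) works out to: P(data | bag A) = (5/12)(7/11)(6/10)(4/9) = 0.070707; P(data | bag B) = (3/5)(2/4)(1/3)(2/2) = 0.1; P(data | bag C) = (3/7)(4/6)(3/5)(2/4) = 0.085714; P(data | bag D) = (9/12)(3/11)(2/10)(8/9) = 0.036364.
The prior-weighted likelihoods are 1/3 · 0.070707 = 0.023569, 1/9 · 0.1 = 0.011111, 4/9 · 0.085714 = 0.038095, 1/9 · 0.036364 = 0.0040404; these sum to 0.076816.
Normalising, the posterior is P(bag A | data) = 0.30683, P(bag B | data) = 0.14465, P(bag C | data) = 0.49593, P(bag D | data) = 0.052599.
Averaging over the posterior, P(white next | data) = (3/8)(0.30683) + (1)(0.14465) + (1/3)(0.49593) + (7/8)(0.052599) = 0.47104.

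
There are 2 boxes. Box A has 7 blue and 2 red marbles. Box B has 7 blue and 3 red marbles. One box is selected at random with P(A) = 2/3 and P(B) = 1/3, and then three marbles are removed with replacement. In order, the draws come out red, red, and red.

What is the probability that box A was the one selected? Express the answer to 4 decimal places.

0.4484

For each hypothesis, P(data | H) works out to: P(data | box A) = (2/9)(2/9)(2/9) = 0.010974; P(data | box B) = (3/10)(3/10)(3/10) = 0.027.
Weighting by the prior gives 2/3 · 0.010974 = 0.007316, 1/3 · 0.027 = 0.009; these sum to 0.016316.
Hence P(box A | data) = (0.007316) / (0.016316) = 0.44839.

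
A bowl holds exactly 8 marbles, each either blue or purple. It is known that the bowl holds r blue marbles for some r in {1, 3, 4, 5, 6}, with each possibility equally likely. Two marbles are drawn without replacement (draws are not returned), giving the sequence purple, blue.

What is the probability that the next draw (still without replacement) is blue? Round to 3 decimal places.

0.508

For each hypothesis, P(data | H) works out to: P(data | r = 1) = (7/8)(1/7) = 1/8; P(data | r = 3) = (5/8)(3/7) = 15/56; P(data | r = 4) = (4/8)(4/7) = 2/7; P(data | r = 5) = (3/8)(5/7) = 15/56; P(data | r = 6) = (2/8)(6/7) = 3/14.
Weighting by the prior gives 1/5 · 1/8 = 1/40, 1/5 · 15/56 = 3/56, 1/5 · 2/7 = 2/35, 1/5 · 15/56 = 3/56, 1/5 · 3/14 = 3/70; with total 13/56.
Normalising, the posterior is P(r = 1 | data) = 7/65, P(r = 3 | data) = 3/13, P(r = 4 | data) = 16/65, P(r = 5 | data) = 3/13, P(r = 6 | data) = 12/65.
Averaging over the posterior, P(blue next | data) = (0)(7/65) + (1/3)(3/13) + (1/2)(16/65) + (2/3)(3/13) + (5/6)(12/65) = 33/65.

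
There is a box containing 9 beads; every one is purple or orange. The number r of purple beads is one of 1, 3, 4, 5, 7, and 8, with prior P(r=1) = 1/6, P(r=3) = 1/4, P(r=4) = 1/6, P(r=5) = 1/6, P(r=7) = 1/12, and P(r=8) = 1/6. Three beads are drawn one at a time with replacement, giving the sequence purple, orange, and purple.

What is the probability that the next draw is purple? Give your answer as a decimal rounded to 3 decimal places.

0.560

Under each hypothesis, the probability of the observed sequence is: P(data | r = 1) = (1/9)(8/9)(1/9) = 0.010974; P(data | r = 3) = (3/9)(6/9)(3/9) = 0.074074; P(data | r = 4) = (4/9)(5/9)(4/9) = 0.10974; P(data | r = 5) = (5/9)(4/9)(5/9) = 0.13717; P(data | r = 7) = (7/9)(2/9)(7/9) = 0.13443; P(data | r = 8) = (8/9)(1/9)(8/9) = 0.087791.
Multiplying each by its prior: 1/6 · 0.010974 = 0.001829, 1/4 · 0.074074 = 0.018519, 1/6 · 0.10974 = 0.01829, 1/6 · 0.13717 = 0.022862, 1/12 · 0.13443 = 0.011203, 1/6 · 0.087791 = 0.014632; these sum to 0.087334.
Dividing through by the total gives posterior P(r = 1 | data) = 0.020942, P(r = 3 | data) = 0.21204, P(r = 4 | data) = 0.20942, P(r = 5 | data) = 0.26178, P(r = 7 | data) = 0.12827, P(r = 8 | data) = 0.16754.
Averaging over the posterior, P(purple next | data) = (1/9)(0.020942) + (1/3)(0.21204) + (4/9)(0.20942) + (5/9)(0.26178) + (7/9)(0.12827) + (8/9)(0.16754) = 0.56021.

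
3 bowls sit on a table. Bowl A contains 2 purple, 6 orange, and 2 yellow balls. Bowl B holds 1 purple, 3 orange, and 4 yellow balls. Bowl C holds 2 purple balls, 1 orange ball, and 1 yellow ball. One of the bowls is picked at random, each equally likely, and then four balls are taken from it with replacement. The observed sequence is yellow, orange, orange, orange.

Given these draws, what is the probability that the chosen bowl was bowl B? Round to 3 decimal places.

Under each hypothesis, the probability of the observed sequence is: P(data | bowl A) = (2/10)(6/10)(6/10)(6/10) = 0.0432; P(data | bowl B) = (4/8)(3/8)(3/8)(3/8) = 0.026367; P(data | bowl C) = (1/4)(1/4)(1/4)(1/4) = 0.0039062.
Weighting by the prior gives 1/3 · 0.0432 = 0.0144, 1/3 · 0.026367 = 0.0087891, 1/3 · 0.0039062 = 0.0013021; summing to 0.024491.
By Bayes' rule, P(bowl B | data) = (0.0087891) / (0.024491) = 0.35887.

0.359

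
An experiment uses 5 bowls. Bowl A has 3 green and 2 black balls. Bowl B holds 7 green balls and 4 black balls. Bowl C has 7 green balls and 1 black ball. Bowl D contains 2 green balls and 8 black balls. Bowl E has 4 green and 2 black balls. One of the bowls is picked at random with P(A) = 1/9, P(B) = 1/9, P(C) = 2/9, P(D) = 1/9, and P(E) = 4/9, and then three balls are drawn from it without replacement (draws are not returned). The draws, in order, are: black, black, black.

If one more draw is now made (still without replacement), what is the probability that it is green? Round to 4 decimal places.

0.3148

Compute the likelihood of the observed sequence for each case: P(data | bowl A) = (2/5)(1/4)(0/3) = 0; P(data | bowl B) = (4/11)(3/10)(2/9) = 0.024242; P(data | bowl C) = (1/8)(0/7) = 0; P(data | bowl D) = (8/10)(7/9)(6/8) = 0.46667; P(data | bowl E) = (2/6)(1/5)(0/4) = 0.
Weighting by the prior gives 1/9 · 0 = 0, 1/9 · 0.024242 = 0.0026936, 2/9 · 0 = 0, 1/9 · 0.46667 = 0.051852, 4/9 · 0 = 0; summing to 0.054545.
Dividing through by the total gives posterior P(bowl A | data) = 0, P(bowl B | data) = 0.049383, P(bowl C | data) = 0, P(bowl D | data) = 0.95062, P(bowl E | data) = 0.
Averaging over the posterior, P(green next | data) = (7/8)(0.049383) + (2/7)(0.95062) = 0.31481.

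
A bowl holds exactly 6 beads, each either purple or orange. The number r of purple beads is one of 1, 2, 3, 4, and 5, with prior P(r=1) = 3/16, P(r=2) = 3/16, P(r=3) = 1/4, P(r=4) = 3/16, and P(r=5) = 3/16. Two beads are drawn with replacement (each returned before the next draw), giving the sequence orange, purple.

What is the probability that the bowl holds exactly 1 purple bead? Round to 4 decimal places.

Under each hypothesis, the probability of the observed sequence is: P(data | r = 1) = (5/6)(1/6) = 5/36; P(data | r = 2) = (4/6)(2/6) = 2/9; P(data | r = 3) = (3/6)(3/6) = 1/4; P(data | r = 4) = (2/6)(4/6) = 2/9; P(data | r = 5) = (1/6)(5/6) = 5/36.
The prior-weighted likelihoods are 3/16 · 5/36 = 5/192, 3/16 · 2/9 = 1/24, 1/4 · 1/4 = 1/16, 3/16 · 2/9 = 1/24, 3/16 · 5/36 = 5/192; with total 19/96.
Therefore the posterior P(r = 1 | data) = (5/192) / (19/96) = 5/38.

0.1316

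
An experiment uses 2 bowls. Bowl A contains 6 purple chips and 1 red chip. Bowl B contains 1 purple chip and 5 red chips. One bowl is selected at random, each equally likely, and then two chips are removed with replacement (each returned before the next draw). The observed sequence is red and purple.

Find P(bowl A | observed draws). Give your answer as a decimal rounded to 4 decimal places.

0.4685

Compute the likelihood of the observed sequence for each case: P(data | bowl A) = (1/7)(6/7) = 0.12245; P(data | bowl B) = (5/6)(1/6) = 0.13889.
Multiplying each by its prior: 1/2 · 0.12245 = 0.061224, 1/2 · 0.13889 = 0.069444; summing to 0.13067.
By Bayes' rule, P(bowl A | data) = (0.061224) / (0.13067) = 0.46855.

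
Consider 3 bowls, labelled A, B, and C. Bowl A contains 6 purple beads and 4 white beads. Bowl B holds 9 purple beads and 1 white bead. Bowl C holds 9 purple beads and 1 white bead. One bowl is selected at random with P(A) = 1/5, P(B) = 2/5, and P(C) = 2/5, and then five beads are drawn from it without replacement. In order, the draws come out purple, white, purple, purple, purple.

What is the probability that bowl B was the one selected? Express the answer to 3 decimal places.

0.447

Compute the likelihood of the observed sequence for each case: P(data | bowl A) = (6/10)(4/9)(5/8)(4/7)(3/6) = 1/21; P(data | bowl B) = (9/10)(1/9)(8/8)(7/7)(6/6) = 1/10; P(data | bowl C) = (9/10)(1/9)(8/8)(7/7)(6/6) = 1/10.
The prior-weighted likelihoods are 1/5 · 1/21 = 1/105, 2/5 · 1/10 = 1/25, 2/5 · 1/10 = 1/25; these sum to 47/525.
Hence P(bowl B | data) = (1/25) / (47/525) = 21/47.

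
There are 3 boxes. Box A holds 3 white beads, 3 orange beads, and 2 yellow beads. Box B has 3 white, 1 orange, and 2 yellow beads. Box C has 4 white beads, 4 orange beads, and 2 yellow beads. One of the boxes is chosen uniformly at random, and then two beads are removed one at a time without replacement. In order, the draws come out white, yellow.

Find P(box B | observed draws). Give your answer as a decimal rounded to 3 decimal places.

Compute the likelihood of the observed sequence for each case: P(data | box A) = (3/8)(2/7) = 0.10714; P(data | box B) = (3/6)(2/5) = 0.2; P(data | box C) = (4/10)(2/9) = 0.088889.
Multiplying each by its prior: 1/3 · 0.10714 = 0.035714, 1/3 · 0.2 = 0.066667, 1/3 · 0.088889 = 0.02963; summing to 0.13201.
Therefore the posterior P(box B | data) = (0.066667) / (0.13201) = 0.50501.

0.505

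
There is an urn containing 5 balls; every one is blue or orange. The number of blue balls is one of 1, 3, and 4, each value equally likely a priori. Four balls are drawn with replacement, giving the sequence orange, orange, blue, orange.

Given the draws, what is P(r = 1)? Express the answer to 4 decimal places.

Compute the likelihood of the observed sequence for each case: P(data | r = 1) = (4/5)(4/5)(1/5)(4/5) = 0.1024; P(data | r = 3) = (2/5)(2/5)(3/5)(2/5) = 0.0384; P(data | r = 4) = (1/5)(1/5)(4/5)(1/5) = 0.0064.
Multiplying each by its prior: 1/3 · 0.1024 = 0.034133, 1/3 · 0.0384 = 0.0128, 1/3 · 0.0064 = 0.0021333; summing to 0.049067.
By Bayes' rule, P(r = 1 | data) = (0.034133) / (0.049067) = 0.69565.

0.6957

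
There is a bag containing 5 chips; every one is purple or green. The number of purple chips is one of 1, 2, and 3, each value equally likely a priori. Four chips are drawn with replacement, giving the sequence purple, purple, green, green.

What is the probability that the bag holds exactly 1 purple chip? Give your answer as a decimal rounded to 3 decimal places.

0.182

The likelihood of the observed sequence under each hypothesis: P(data | r = 1) = (1/5)(1/5)(4/5)(4/5) = 0.0256; P(data | r = 2) = (2/5)(2/5)(3/5)(3/5) = 0.0576; P(data | r = 3) = (3/5)(3/5)(2/5)(2/5) = 0.0576.
Weighting by the prior gives 1/3 · 0.0256 = 0.0085333, 1/3 · 0.0576 = 0.0192, 1/3 · 0.0576 = 0.0192; summing to 0.046933.
Hence P(r = 1 | data) = (0.0085333) / (0.046933) = 0.18182.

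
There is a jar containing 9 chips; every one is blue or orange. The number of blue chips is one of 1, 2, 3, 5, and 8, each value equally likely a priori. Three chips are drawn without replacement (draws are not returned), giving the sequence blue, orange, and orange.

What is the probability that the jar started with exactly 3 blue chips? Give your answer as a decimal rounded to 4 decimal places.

The likelihood of the observed sequence under each hypothesis: P(data | r = 1) = (1/9)(8/8)(7/7) = 1/9; P(data | r = 2) = (2/9)(7/8)(6/7) = 1/6; P(data | r = 3) = (3/9)(6/8)(5/7) = 5/28; P(data | r = 5) = (5/9)(4/8)(3/7) = 5/42; P(data | r = 8) = (8/9)(1/8)(0/7) = 0.
Weighting by the prior gives 1/5 · 1/9 = 1/45, 1/5 · 1/6 = 1/30, 1/5 · 5/28 = 1/28, 1/5 · 5/42 = 1/42, 1/5 · 0 = 0; summing to 29/252.
So P(r = 3 | data) = (1/28) / (29/252) = 9/29.

0.3103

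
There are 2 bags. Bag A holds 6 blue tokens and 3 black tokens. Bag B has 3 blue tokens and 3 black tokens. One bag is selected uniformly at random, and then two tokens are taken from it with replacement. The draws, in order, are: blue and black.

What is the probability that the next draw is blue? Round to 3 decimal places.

0.578

For each hypothesis, P(data | H) works out to: P(data | bag A) = (6/9)(3/9) = 2/9; P(data | bag B) = (3/6)(3/6) = 1/4.
The prior-weighted likelihoods are 1/2 · 2/9 = 1/9, 1/2 · 1/4 = 1/8; these sum to 17/72.
The posterior is then P(bag A | data) = 8/17, P(bag B | data) = 9/17.
So P(blue next | data) = Σ P(blue next | H) P(H | data) = (2/3)(8/17) + (1/2)(9/17) = 59/102.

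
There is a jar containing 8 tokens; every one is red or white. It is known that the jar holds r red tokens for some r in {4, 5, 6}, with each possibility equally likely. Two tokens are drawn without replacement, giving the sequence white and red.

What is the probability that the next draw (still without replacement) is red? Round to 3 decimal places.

The likelihood of the observed sequence under each hypothesis: P(data | r = 4) = (4/8)(4/7) = 2/7; P(data | r = 5) = (3/8)(5/7) = 15/56; P(data | r = 6) = (2/8)(6/7) = 3/14.
The prior-weighted likelihoods are 1/3 · 2/7 = 2/21, 1/3 · 15/56 = 5/56, 1/3 · 3/14 = 1/14; with total 43/168.
Normalising, the posterior is P(r = 4 | data) = 16/43, P(r = 5 | data) = 15/43, P(r = 6 | data) = 12/43.
The predictive probability is P(red next | data) = (1/2)(16/43) + (2/3)(15/43) + (5/6)(12/43) = 28/43.

0.651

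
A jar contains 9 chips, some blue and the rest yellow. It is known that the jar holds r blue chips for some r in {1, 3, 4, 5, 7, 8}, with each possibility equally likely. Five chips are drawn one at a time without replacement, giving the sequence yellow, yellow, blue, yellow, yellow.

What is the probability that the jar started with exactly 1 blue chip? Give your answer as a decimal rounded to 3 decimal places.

For each hypothesis, P(data | H) works out to: P(data | r = 1) = (8/9)(7/8)(1/7)(6/6)(5/5) = 1/9; P(data | r = 3) = (6/9)(5/8)(3/7)(4/6)(3/5) = 1/14; P(data | r = 4) = (5/9)(4/8)(4/7)(3/6)(2/5) = 2/63; P(data | r = 5) = (4/9)(3/8)(5/7)(2/6)(1/5) = 1/126; P(data | r = 7) = (2/9)(1/8)(7/7)(0/6) = 0; P(data | r = 8) = (1/9)(0/8) = 0.
The prior-weighted likelihoods are 1/6 · 1/9 = 1/54, 1/6 · 1/14 = 1/84, 1/6 · 2/63 = 1/189, 1/6 · 1/126 = 1/756, 1/6 · 0 = 0, 1/6 · 0 = 0; with total 1/27.
So P(r = 1 | data) = (1/54) / (1/27) = 1/2.

0.500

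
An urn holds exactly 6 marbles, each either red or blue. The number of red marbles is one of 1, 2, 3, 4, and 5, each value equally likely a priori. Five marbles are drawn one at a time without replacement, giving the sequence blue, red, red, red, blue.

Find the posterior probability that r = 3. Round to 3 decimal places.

0.429

Compute the likelihood of the observed sequence for each case: P(data | r = 1) = (5/6)(1/5)(0/4) = 0; P(data | r = 2) = (4/6)(2/5)(1/4)(0/3) = 0; P(data | r = 3) = (3/6)(3/5)(2/4)(1/3)(2/2) = 1/20; P(data | r = 4) = (2/6)(4/5)(3/4)(2/3)(1/2) = 1/15; P(data | r = 5) = (1/6)(5/5)(4/4)(3/3)(0/2) = 0.
Weighting by the prior gives 1/5 · 0 = 0, 1/5 · 0 = 0, 1/5 · 1/20 = 1/100, 1/5 · 1/15 = 1/75, 1/5 · 0 = 0; summing to 7/300.
Therefore the posterior P(r = 3 | data) = (1/100) / (7/300) = 3/7.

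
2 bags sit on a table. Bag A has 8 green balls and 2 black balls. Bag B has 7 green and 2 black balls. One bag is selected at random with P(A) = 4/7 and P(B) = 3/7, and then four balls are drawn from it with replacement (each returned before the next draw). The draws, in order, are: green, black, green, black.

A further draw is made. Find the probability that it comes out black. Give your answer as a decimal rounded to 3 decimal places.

Compute the likelihood of the observed sequence for each case: P(data | bag A) = (8/10)(2/10)(8/10)(2/10) = 0.0256; P(data | bag B) = (7/9)(2/9)(7/9)(2/9) = 0.029873.
The prior-weighted likelihoods are 4/7 · 0.0256 = 0.014629, 3/7 · 0.029873 = 0.012803; these sum to 0.027431.
Dividing through by the total gives posterior P(bag A | data) = 0.53328, P(bag B | data) = 0.46672.
Averaging over the posterior, P(black next | data) = (1/5)(0.53328) + (2/9)(0.46672) = 0.21037.

0.210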